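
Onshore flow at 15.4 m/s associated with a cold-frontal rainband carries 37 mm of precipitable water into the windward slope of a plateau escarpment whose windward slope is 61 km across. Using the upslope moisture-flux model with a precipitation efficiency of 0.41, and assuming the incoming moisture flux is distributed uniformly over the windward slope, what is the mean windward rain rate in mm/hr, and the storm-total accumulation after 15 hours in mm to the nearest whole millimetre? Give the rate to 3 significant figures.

R ≈ 13.8 mm/hr; total ≈ 207 mm

Incoming column moisture flux per unit ridge length: F = V × PW = 15.4 × 37 = 569.8 mm·m/s.
Spread over the 61 km slope with efficiency ε = 0.41: R = ε·F/W = 0.41 × 569.8 / 61000 m = 3.830e-03 mm/s.
R = 3.830e-03 × 3600 = 13.8 mm/hr.
Over 15 h: total = 13.8 × 15 = 207 mm.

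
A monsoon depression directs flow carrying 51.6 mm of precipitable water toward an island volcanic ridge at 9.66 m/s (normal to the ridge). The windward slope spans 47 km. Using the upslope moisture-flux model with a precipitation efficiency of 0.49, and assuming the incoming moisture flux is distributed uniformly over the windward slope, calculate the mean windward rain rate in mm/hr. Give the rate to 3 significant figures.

Incoming column moisture flux per unit ridge length: F = V × PW = 9.66 × 51.6 = 498.456 mm·m/s.
Spread over the 47 km slope with efficiency ε = 0.49: R = ε·F/W = 0.49 × 498.456 / 47000 m = 5.197e-03 mm/s.
R = 5.197e-03 × 3600 = 18.7 mm/hr.

R ≈ 18.7 mm/hr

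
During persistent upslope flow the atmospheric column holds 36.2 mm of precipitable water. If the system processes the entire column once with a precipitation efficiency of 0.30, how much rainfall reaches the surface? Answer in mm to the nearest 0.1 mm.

rainfall ≈ 10.9 mm

Rainfall = ε × PW = 0.30 × 36.2 = 10.9 mm.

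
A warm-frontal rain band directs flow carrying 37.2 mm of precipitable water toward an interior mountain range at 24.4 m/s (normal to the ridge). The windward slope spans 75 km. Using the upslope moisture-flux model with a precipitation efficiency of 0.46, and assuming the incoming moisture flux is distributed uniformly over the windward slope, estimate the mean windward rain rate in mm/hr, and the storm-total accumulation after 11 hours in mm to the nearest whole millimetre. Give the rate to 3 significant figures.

Incoming column moisture flux per unit ridge length: F = V × PW = 24.4 × 37.2 = 907.68 mm·m/s.
Spread over the 75 km slope with efficiency ε = 0.46: R = ε·F/W = 0.46 × 907.68 / 75000 m = 5.567e-03 mm/s.
R = 5.567e-03 × 3600 = 20.0 mm/hr.
Over 11 h: total = 20.0 × 11 = 220 mm.

R ≈ 20.0 mm/hr; total ≈ 220 mm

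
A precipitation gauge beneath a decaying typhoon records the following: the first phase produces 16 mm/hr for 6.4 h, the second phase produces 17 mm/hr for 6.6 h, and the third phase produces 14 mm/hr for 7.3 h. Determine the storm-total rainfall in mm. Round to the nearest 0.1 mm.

total ≈ 316.8 mm

Total = Σ Rᵢ Δtᵢ = 16 × 6.4 + 17 × 6.6 + 14 × 7.3
      = 102.4 + 112.2 + 102.2 = 316.8 mm.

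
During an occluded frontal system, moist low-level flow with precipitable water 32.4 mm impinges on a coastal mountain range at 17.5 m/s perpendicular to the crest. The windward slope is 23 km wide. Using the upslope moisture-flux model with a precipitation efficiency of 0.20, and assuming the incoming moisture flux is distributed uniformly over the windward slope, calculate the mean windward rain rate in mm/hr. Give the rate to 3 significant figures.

R ≈ 17.7 mm/hr

Incoming column moisture flux per unit ridge length: F = V × PW = 17.5 × 32.4 = 567 mm·m/s.
Spread over the 23 km slope with efficiency ε = 0.20: R = ε·F/W = 0.20 × 567 / 23000 m = 4.930e-03 mm/s.
R = 4.930e-03 × 3600 = 17.7 mm/hr.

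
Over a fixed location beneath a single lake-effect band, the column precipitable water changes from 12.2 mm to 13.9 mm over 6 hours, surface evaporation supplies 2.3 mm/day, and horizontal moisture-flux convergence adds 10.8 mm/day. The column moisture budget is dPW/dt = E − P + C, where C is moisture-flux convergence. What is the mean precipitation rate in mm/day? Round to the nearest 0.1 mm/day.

dPW/dt = (13.9 − 12.2) mm / (6/24 day) = +6.800 mm/day.
P = E + C − dPW/dt = 2.3 + (10.8) − (+6.800) = 6.3 mm/day.

P ≈ 6.3 mm/day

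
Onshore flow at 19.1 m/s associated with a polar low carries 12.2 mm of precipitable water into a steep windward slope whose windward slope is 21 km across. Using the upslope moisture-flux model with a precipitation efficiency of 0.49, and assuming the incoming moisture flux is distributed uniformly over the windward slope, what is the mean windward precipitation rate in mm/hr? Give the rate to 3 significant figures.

Incoming column moisture flux per unit ridge length: F = V × PW = 19.1 × 12.2 = 233.02 mm·m/s.
Spread over the 21 km slope with efficiency ε = 0.49: R = ε·F/W = 0.49 × 233.02 / 21000 m = 5.437e-03 mm/s.
R = 5.437e-03 × 3600 = 19.6 mm/hr.

R ≈ 19.6 mm/hr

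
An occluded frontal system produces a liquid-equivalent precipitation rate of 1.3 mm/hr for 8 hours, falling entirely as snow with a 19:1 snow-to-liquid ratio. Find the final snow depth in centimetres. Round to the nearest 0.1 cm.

snow depth ≈ 19.8 cm

Liquid-equivalent depth = 1.3 × 8 = 10.4 mm.
Snow depth = 10.4 mm × 19 = 197.6 mm = 19.8 cm.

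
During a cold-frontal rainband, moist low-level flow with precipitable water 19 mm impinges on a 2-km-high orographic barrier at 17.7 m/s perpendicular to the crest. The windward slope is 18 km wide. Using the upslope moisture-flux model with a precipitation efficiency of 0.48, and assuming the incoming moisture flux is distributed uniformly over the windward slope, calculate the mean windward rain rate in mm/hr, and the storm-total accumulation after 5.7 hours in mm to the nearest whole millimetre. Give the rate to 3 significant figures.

Incoming column moisture flux per unit ridge length: F = V × PW = 17.7 × 19 = 336.3 mm·m/s.
Spread over the 18 km slope with efficiency ε = 0.48: R = ε·F/W = 0.48 × 336.3 / 18000 m = 8.968e-03 mm/s.
R = 8.968e-03 × 3600 = 32.3 mm/hr.
Over 5.7 h: total = 32.3 × 5.7 = 184.11 ≈ 184 mm.

R ≈ 32.3 mm/hr; total ≈ 184 mm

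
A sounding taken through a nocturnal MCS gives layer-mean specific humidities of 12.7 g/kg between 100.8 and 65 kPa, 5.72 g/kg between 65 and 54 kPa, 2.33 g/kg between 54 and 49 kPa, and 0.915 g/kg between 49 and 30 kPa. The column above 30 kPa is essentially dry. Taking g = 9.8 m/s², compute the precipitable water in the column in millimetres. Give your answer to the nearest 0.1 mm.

Precipitable water is the column-integrated vapour mass per unit area: PW = (1/g) Σ q̄ Δp, with q in kg/kg and Δp in Pa (1 kg/m² of water = 1 mm).
Layer 100.8–65 kPa: Δp = 358 hPa = 35800 Pa, q̄ = 0.0127 kg/kg → 0.0127 × 35800 / 9.8 = 46.39 mm
Layer 65–54 kPa: Δp = 110 hPa = 11000 Pa, q̄ = 0.00572 kg/kg → 0.00572 × 11000 / 9.8 = 6.42 mm
Layer 54–49 kPa: Δp = 50 hPa = 5000 Pa, q̄ = 0.00233 kg/kg → 0.00233 × 5000 / 9.8 = 1.19 mm
Layer 49–30 kPa: Δp = 190 hPa = 19000 Pa, q̄ = 0.000915 kg/kg → 0.000915 × 19000 / 9.8 = 1.77 mm
PW = 46.39 + 6.42 + 1.19 + 1.77 = 55.77 ≈ 55.8 mm.

PW ≈ 55.8 mm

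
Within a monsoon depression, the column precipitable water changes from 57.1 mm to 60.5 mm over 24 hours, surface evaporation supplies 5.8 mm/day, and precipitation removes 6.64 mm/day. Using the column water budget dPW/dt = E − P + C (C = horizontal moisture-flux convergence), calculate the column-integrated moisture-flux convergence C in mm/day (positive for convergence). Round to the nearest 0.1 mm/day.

C ≈ 4.2 mm/day

dPW/dt = (60.5 − 57.1) mm / (24/24 day) = +3.400 mm/day.
C = dPW/dt − E + P = (+3.400) − 5.8 + 6.64 = 4.2 mm/day.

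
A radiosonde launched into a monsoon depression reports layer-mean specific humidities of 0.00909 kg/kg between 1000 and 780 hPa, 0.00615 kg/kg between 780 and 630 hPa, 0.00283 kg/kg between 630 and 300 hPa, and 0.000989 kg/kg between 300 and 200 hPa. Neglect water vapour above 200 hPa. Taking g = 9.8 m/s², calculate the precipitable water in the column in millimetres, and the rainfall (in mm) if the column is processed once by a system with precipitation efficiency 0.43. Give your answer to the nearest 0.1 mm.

PW ≈ 40.4 mm; rainfall ≈ 17.4 mm

Precipitable water is the column-integrated vapour mass per unit area: PW = (1/g) Σ q̄ Δp, with q in kg/kg and Δp in Pa (1 kg/m² of water = 1 mm).
Layer 1000–780 hPa: Δp = 220 hPa = 22000 Pa, q̄ = 0.00909 kg/kg → 0.00909 × 22000 / 9.8 = 20.41 mm
Layer 780–630 hPa: Δp = 150 hPa = 15000 Pa, q̄ = 0.00615 kg/kg → 0.00615 × 15000 / 9.8 = 9.41 mm
Layer 630–300 hPa: Δp = 330 hPa = 33000 Pa, q̄ = 0.00283 kg/kg → 0.00283 × 33000 / 9.8 = 9.53 mm
Layer 300–200 hPa: Δp = 100 hPa = 10000 Pa, q̄ = 0.000989 kg/kg → 0.000989 × 10000 / 9.8 = 1.01 mm
PW = 20.41 + 9.41 + 9.53 + 1.01 = 40.36 ≈ 40.4 mm.
Rainfall = ε × PW = 0.43 × 40.4 = 17.4 mm.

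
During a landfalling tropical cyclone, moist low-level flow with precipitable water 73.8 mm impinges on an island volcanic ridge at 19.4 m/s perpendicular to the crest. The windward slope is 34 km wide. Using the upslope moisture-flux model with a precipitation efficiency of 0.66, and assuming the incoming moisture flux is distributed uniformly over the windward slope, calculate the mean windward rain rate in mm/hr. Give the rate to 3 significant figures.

Incoming column moisture flux per unit ridge length: F = V × PW = 19.4 × 73.8 = 1431.72 mm·m/s.
Spread over the 34 km slope with efficiency ε = 0.66: R = ε·F/W = 0.66 × 1431.72 / 34000 m = 2.779e-02 mm/s.
R = 2.779e-02 × 3600 = 100 mm/hr.

R ≈ 100 mm/hr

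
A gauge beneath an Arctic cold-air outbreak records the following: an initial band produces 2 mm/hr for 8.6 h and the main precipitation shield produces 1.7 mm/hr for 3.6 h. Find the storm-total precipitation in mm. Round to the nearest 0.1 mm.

Total = Σ Rᵢ Δtᵢ = 2 × 8.6 + 1.7 × 3.6
      = 17.2 + 6.12 = 23.3 mm.

total ≈ 23.3 mm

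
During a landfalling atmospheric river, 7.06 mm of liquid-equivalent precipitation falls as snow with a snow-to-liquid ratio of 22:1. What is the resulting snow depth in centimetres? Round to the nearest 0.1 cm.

snow depth ≈ 15.5 cm

Snow depth = liquid × ratio = 7.06 mm × 22 = 155.32 mm = 15.5 cm.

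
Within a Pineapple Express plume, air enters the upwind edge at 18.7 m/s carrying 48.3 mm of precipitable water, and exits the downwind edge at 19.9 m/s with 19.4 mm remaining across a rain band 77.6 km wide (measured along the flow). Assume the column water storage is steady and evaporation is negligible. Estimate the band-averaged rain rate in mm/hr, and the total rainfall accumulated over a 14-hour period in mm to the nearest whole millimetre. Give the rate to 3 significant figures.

Column moisture flux per unit crosswind length is F = V × PW.
Inflow: F_in = 18.7 × 48.3 = 903.21 mm·m/s
Outflow: F_out = 19.9 × 19.4 = 386.06 mm·m/s
Steady-state rate R = (F_in − F_out)/L = (903.21 − 386.06) / 77600 m = 6.664e-03 mm/s.
R = 6.664e-03 × 3600 = 24.0 mm/hr.
Over 14 h: total = 24.0 × 14 = 336 mm.

R ≈ 24.0 mm/hr; total ≈ 336 mm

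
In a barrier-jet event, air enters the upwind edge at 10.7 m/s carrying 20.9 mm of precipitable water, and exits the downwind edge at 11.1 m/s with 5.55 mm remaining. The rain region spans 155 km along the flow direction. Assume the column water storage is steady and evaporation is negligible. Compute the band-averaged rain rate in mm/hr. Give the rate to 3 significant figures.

Column moisture flux per unit crosswind length is F = V × PW.
Inflow: F_in = 10.7 × 20.9 = 223.63 mm·m/s
Outflow: F_out = 11.1 × 5.55 = 61.605 mm·m/s
Steady-state rate R = (F_in − F_out)/L = (223.63 − 61.605) / 155000 m = 1.045e-03 mm/s.
R = 1.045e-03 × 3600 = 3.76 mm/hr.

R ≈ 3.76 mm/hr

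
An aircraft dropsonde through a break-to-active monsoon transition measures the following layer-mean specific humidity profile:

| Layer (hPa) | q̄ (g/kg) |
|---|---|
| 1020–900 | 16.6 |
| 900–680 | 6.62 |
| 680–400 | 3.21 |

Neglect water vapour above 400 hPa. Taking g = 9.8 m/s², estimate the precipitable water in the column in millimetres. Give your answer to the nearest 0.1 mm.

Precipitable water is the column-integrated vapour mass per unit area: PW = (1/g) Σ q̄ Δp, with q in kg/kg and Δp in Pa (1 kg/m² of water = 1 mm).
Layer 1020–900 hPa: Δp = 120 hPa = 12000 Pa, q̄ = 0.0166 kg/kg → 0.0166 × 12000 / 9.8 = 20.33 mm
Layer 900–680 hPa: Δp = 220 hPa = 22000 Pa, q̄ = 0.00662 kg/kg → 0.00662 × 22000 / 9.8 = 14.86 mm
Layer 680–400 hPa: Δp = 280 hPa = 28000 Pa, q̄ = 0.00321 kg/kg → 0.00321 × 28000 / 9.8 = 9.17 mm
PW = 20.33 + 14.86 + 9.17 = 44.36 ≈ 44.4 mm.

PW ≈ 44.4 mm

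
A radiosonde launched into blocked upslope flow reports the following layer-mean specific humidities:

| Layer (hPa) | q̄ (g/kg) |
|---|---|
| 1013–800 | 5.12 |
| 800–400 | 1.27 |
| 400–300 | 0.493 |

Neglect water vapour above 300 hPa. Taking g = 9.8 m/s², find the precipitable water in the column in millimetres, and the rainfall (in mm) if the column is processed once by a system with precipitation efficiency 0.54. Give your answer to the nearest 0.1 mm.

PW ≈ 16.8 mm; rainfall ≈ 9.1 mm

Precipitable water is the column-integrated vapour mass per unit area: PW = (1/g) Σ q̄ Δp, with q in kg/kg and Δp in Pa (1 kg/m² of water = 1 mm).
Layer 1013–800 hPa: Δp = 213 hPa = 21300 Pa, q̄ = 0.00512 kg/kg → 0.00512 × 21300 / 9.8 = 11.13 mm
Layer 800–400 hPa: Δp = 400 hPa = 40000 Pa, q̄ = 0.00127 kg/kg → 0.00127 × 40000 / 9.8 = 5.18 mm
Layer 400–300 hPa: Δp = 100 hPa = 10000 Pa, q̄ = 0.000493 kg/kg → 0.000493 × 10000 / 9.8 = 0.50 mm
PW = 11.13 + 5.18 + 0.50 = 16.81 ≈ 16.8 mm.
Rainfall = ε × PW = 0.54 × 16.8 = 9.1 mm.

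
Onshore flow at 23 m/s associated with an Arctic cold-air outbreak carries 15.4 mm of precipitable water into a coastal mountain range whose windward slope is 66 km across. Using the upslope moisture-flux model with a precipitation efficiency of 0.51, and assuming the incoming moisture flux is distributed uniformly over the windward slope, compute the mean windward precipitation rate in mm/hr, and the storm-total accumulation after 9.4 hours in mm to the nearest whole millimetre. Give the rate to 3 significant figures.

Incoming column moisture flux per unit ridge length: F = V × PW = 23 × 15.4 = 354.2 mm·m/s.
Spread over the 66 km slope with efficiency ε = 0.51: R = ε·F/W = 0.51 × 354.2 / 66000 m = 2.737e-03 mm/s.
R = 2.737e-03 × 3600 = 9.85 mm/hr.
Over 9.4 h: total = 9.85 × 9.4 = 92.59 ≈ 93 mm.

R ≈ 9.85 mm/hr; total ≈ 93 mm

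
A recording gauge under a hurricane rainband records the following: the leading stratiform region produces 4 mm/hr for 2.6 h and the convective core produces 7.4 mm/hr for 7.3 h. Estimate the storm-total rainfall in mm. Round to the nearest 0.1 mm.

Total = Σ Rᵢ Δtᵢ = 4 × 2.6 + 7.4 × 7.3
      = 10.4 + 54.02 = 64.4 mm.

total ≈ 64.4 mm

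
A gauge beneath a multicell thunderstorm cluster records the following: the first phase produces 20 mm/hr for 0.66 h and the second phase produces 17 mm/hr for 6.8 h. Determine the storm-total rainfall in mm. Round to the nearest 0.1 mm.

total ≈ 128.8 mm

Total = Σ Rᵢ Δtᵢ = 20 × 0.66 + 17 × 6.8
      = 13.2 + 115.6 = 128.8 mm.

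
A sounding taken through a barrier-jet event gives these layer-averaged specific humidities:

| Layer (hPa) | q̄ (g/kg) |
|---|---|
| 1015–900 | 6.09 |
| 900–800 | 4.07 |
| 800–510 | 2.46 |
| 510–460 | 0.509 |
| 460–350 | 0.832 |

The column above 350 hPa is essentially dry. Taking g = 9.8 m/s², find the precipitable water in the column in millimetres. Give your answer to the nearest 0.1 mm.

PW ≈ 19.8 mm

Precipitable water is the column-integrated vapour mass per unit area: PW = (1/g) Σ q̄ Δp, with q in kg/kg and Δp in Pa (1 kg/m² of water = 1 mm).
Layer 1015–900 hPa: Δp = 115 hPa = 11500 Pa, q̄ = 0.00609 kg/kg → 0.00609 × 11500 / 9.8 = 7.15 mm
Layer 900–800 hPa: Δp = 100 hPa = 10000 Pa, q̄ = 0.00407 kg/kg → 0.00407 × 10000 / 9.8 = 4.15 mm
Layer 800–510 hPa: Δp = 290 hPa = 29000 Pa, q̄ = 0.00246 kg/kg → 0.00246 × 29000 / 9.8 = 7.28 mm
Layer 510–460 hPa: Δp = 50 hPa = 5000 Pa, q̄ = 0.000509 kg/kg → 0.000509 × 5000 / 9.8 = 0.26 mm
Layer 460–350 hPa: Δp = 110 hPa = 11000 Pa, q̄ = 0.000832 kg/kg → 0.000832 × 11000 / 9.8 = 0.93 mm
PW = 7.15 + 4.15 + 7.28 + 0.26 + 0.93 = 19.77 ≈ 19.8 mm.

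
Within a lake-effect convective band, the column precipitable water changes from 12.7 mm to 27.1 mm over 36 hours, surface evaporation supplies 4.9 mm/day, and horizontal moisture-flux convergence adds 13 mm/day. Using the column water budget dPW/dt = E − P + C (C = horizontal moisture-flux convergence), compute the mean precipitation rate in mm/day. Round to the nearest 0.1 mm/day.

P ≈ 8.3 mm/day

dPW/dt = (27.1 − 12.7) mm / (36/24 day) = +9.600 mm/day.
P = E + C − dPW/dt = 4.9 + (13) − (+9.600) = 8.3 mm/day.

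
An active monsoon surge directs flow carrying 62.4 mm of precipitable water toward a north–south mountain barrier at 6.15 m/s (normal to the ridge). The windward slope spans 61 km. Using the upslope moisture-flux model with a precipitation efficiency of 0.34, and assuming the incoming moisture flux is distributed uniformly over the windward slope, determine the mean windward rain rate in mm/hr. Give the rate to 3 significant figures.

Incoming column moisture flux per unit ridge length: F = V × PW = 6.15 × 62.4 = 383.76 mm·m/s.
Spread over the 61 km slope with efficiency ε = 0.34: R = ε·F/W = 0.34 × 383.76 / 61000 m = 2.139e-03 mm/s.
R = 2.139e-03 × 3600 = 7.70 mm/hr.

R ≈ 7.70 mm/hr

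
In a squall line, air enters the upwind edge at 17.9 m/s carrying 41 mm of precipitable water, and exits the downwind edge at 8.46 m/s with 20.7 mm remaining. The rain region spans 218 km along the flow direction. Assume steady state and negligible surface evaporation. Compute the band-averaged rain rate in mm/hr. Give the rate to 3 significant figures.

Column moisture flux per unit crosswind length is F = V × PW.
Inflow: F_in = 17.9 × 41 = 733.9 mm·m/s
Outflow: F_out = 8.46 × 20.7 = 175.122 mm·m/s
Steady-state rate R = (F_in − F_out)/L = (733.9 − 175.122) / 218000 m = 2.563e-03 mm/s.
R = 2.563e-03 × 3600 = 9.23 mm/hr.

R ≈ 9.23 mm/hr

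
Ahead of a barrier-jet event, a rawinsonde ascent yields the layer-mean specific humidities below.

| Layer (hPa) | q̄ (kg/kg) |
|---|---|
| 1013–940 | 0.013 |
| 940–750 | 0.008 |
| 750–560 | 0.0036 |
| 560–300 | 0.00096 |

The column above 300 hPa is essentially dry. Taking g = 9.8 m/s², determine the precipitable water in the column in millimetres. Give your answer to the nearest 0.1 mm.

Precipitable water is the column-integrated vapour mass per unit area: PW = (1/g) Σ q̄ Δp, with q in kg/kg and Δp in Pa (1 kg/m² of water = 1 mm).
Layer 1013–940 hPa: Δp = 73 hPa = 7300 Pa, q̄ = 0.013 kg/kg → 0.013 × 7300 / 9.8 = 9.68 mm
Layer 940–750 hPa: Δp = 190 hPa = 19000 Pa, q̄ = 0.008 kg/kg → 0.008 × 19000 / 9.8 = 15.51 mm
Layer 750–560 hPa: Δp = 190 hPa = 19000 Pa, q̄ = 0.0036 kg/kg → 0.0036 × 19000 / 9.8 = 6.98 mm
Layer 560–300 hPa: Δp = 260 hPa = 26000 Pa, q̄ = 0.00096 kg/kg → 0.00096 × 26000 / 9.8 = 2.55 mm
PW = 9.68 + 15.51 + 6.98 + 2.55 = 34.72 ≈ 34.7 mm.

PW ≈ 34.7 mm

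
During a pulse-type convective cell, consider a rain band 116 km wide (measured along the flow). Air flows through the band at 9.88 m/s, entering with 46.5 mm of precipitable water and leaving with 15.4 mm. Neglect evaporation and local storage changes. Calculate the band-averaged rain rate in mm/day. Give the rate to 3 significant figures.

Column moisture flux per unit crosswind length is F = V × PW.
Inflow: F_in = 9.88 × 46.5 = 459.42 mm·m/s
Outflow: F_out = 9.88 × 15.4 = 152.152 mm·m/s
Steady-state rate R = (F_in − F_out)/L = (459.42 − 152.152) / 116000 m = 2.649e-03 mm/s.
R = 2.649e-03 × 3600 × 24 = 229 mm/day.

R ≈ 229 mm/day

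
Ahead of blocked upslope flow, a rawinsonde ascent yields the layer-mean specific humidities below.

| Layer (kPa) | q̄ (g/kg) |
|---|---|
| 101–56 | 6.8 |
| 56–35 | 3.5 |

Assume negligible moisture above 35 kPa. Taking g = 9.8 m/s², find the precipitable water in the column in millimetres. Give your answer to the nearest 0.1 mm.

Precipitable water is the column-integrated vapour mass per unit area: PW = (1/g) Σ q̄ Δp, with q in kg/kg and Δp in Pa (1 kg/m² of water = 1 mm).
Layer 101–56 kPa: Δp = 450 hPa = 45000 Pa, q̄ = 0.0068 kg/kg → 0.0068 × 45000 / 9.8 = 31.22 mm
Layer 56–35 kPa: Δp = 210 hPa = 21000 Pa, q̄ = 0.0035 kg/kg → 0.0035 × 21000 / 9.8 = 7.50 mm
PW = 31.22 + 7.50 = 38.72 ≈ 38.7 mm.

PW ≈ 38.7 mm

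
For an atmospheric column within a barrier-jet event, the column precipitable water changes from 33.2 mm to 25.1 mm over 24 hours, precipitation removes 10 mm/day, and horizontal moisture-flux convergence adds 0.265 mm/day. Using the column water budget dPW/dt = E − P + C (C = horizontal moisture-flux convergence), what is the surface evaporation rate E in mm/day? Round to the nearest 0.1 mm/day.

E ≈ 1.6 mm/day

dPW/dt = (25.1 − 33.2) mm / (24/24 day) = -8.100 mm/day.
E = dPW/dt + P − C = (-8.100) + 10 − (0.265) = 1.6 mm/day.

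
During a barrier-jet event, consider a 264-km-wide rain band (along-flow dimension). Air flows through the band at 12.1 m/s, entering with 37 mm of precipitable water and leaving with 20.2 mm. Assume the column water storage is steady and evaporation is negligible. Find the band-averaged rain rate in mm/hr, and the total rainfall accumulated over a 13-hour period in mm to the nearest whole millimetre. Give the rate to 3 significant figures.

R ≈ 2.77 mm/hr; total ≈ 36 mm

Column moisture flux per unit crosswind length is F = V × PW.
Inflow: F_in = 12.1 × 37 = 447.7 mm·m/s
Outflow: F_out = 12.1 × 20.2 = 244.42 mm·m/s
Steady-state rate R = (F_in − F_out)/L = (447.7 − 244.42) / 264000 m = 7.700e-04 mm/s.
R = 7.700e-04 × 3600 = 2.77 mm/hr.
Over 13 h: total = 2.77 × 13 = 36.01 ≈ 36 mm.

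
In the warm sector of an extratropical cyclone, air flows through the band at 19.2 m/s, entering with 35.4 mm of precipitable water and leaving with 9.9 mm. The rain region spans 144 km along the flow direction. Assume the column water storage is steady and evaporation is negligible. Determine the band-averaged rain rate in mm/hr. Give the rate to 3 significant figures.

Column moisture flux per unit crosswind length is F = V × PW.
Inflow: F_in = 19.2 × 35.4 = 679.68 mm·m/s
Outflow: F_out = 19.2 × 9.9 = 190.08 mm·m/s
Steady-state rate R = (F_in − F_out)/L = (679.68 − 190.08) / 144000 m = 3.400e-03 mm/s.
R = 3.400e-03 × 3600 = 12.2 mm/hr.

R ≈ 12.2 mm/hr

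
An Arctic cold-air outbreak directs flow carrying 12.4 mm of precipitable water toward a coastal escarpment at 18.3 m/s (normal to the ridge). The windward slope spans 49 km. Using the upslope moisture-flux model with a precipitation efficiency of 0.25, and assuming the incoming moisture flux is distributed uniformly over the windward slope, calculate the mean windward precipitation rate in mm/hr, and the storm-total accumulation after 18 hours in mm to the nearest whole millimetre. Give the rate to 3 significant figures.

R ≈ 4.17 mm/hr; total ≈ 75 mm

Incoming column moisture flux per unit ridge length: F = V × PW = 18.3 × 12.4 = 226.92 mm·m/s.
Spread over the 49 km slope with efficiency ε = 0.25: R = ε·F/W = 0.25 × 226.92 / 49000 m = 1.158e-03 mm/s.
R = 1.158e-03 × 3600 = 4.17 mm/hr.
Over 18 h: total = 4.17 × 18 = 75.06 ≈ 75 mm.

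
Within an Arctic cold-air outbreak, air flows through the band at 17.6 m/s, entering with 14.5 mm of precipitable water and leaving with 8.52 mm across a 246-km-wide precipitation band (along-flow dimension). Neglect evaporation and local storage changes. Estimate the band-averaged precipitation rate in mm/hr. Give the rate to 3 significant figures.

R ≈ 1.54 mm/hr

Column moisture flux per unit crosswind length is F = V × PW.
Inflow: F_in = 17.6 × 14.5 = 255.2 mm·m/s
Outflow: F_out = 17.6 × 8.52 = 149.952 mm·m/s
Steady-state rate R = (F_in − F_out)/L = (255.2 − 149.952) / 246000 m = 4.278e-04 mm/s.
R = 4.278e-04 × 3600 = 1.54 mm/hr.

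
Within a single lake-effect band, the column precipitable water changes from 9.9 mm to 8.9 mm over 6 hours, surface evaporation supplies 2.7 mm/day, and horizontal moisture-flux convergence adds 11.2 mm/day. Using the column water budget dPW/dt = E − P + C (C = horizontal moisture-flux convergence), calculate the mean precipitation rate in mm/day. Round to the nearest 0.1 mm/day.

P ≈ 17.9 mm/day

dPW/dt = (8.9 − 9.9) mm / (6/24 day) = -4.000 mm/day.
P = E + C − dPW/dt = 2.7 + (11.2) − (-4.000) = 17.9 mm/day.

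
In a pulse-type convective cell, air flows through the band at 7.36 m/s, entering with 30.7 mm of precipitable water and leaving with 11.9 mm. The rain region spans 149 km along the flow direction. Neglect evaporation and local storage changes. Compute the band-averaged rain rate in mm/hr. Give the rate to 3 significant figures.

Column moisture flux per unit crosswind length is F = V × PW.
Inflow: F_in = 7.36 × 30.7 = 225.952 mm·m/s
Outflow: F_out = 7.36 × 11.9 = 87.584 mm·m/s
Steady-state rate R = (F_in − F_out)/L = (225.952 − 87.584) / 149000 m = 9.286e-04 mm/s.
R = 9.286e-04 × 3600 = 3.34 mm/hr.

R ≈ 3.34 mm/hr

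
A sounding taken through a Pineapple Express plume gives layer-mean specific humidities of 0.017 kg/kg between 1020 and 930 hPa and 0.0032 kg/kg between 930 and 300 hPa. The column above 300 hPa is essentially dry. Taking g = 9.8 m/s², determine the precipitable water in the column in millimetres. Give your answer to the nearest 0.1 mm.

PW ≈ 36.2 mm

Precipitable water is the column-integrated vapour mass per unit area: PW = (1/g) Σ q̄ Δp, with q in kg/kg and Δp in Pa (1 kg/m² of water = 1 mm).
Layer 1020–930 hPa: Δp = 90 hPa = 9000 Pa, q̄ = 0.017 kg/kg → 0.017 × 9000 / 9.8 = 15.61 mm
Layer 930–300 hPa: Δp = 630 hPa = 63000 Pa, q̄ = 0.0032 kg/kg → 0.0032 × 63000 / 9.8 = 20.57 mm
PW = 15.61 + 20.57 = 36.18 ≈ 36.2 mm.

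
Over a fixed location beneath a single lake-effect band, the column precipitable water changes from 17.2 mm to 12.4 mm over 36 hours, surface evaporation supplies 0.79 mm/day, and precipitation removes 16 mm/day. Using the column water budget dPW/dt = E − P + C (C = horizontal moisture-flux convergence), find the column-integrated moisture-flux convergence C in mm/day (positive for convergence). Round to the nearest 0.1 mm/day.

C ≈ 12.0 mm/day

dPW/dt = (12.4 − 17.2) mm / (36/24 day) = -3.200 mm/day.
C = dPW/dt − E + P = (-3.200) − 0.79 + 16 = 12.0 mm/day.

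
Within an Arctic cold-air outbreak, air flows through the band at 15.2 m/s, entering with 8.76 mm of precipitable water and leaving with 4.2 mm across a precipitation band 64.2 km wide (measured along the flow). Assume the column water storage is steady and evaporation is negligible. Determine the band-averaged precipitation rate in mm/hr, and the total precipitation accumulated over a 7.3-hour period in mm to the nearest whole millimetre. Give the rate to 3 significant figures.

Column moisture flux per unit crosswind length is F = V × PW.
Inflow: F_in = 15.2 × 8.76 = 133.152 mm·m/s
Outflow: F_out = 15.2 × 4.2 = 63.84 mm·m/s
Steady-state rate R = (F_in − F_out)/L = (133.152 − 63.84) / 64200 m = 1.080e-03 mm/s.
R = 1.080e-03 × 3600 = 3.89 mm/hr.
Over 7.3 h: total = 3.89 × 7.3 = 28.397 ≈ 28 mm.

R ≈ 3.89 mm/hr; total ≈ 28 mm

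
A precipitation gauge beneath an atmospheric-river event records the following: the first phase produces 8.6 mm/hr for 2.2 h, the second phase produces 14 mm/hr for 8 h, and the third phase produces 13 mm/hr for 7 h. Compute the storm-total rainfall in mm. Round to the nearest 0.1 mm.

total ≈ 221.9 mm

Total = Σ Rᵢ Δtᵢ = 8.6 × 2.2 + 14 × 8 + 13 × 7
      = 18.92 + 112 + 91 = 221.9 mm.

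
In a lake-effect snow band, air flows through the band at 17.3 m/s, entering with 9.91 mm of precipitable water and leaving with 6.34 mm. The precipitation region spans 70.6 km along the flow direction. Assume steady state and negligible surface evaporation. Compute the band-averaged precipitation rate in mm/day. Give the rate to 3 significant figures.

Column moisture flux per unit crosswind length is F = V × PW.
Inflow: F_in = 17.3 × 9.91 = 171.443 mm·m/s
Outflow: F_out = 17.3 × 6.34 = 109.682 mm·m/s
Steady-state rate R = (F_in − F_out)/L = (171.443 − 109.682) / 70600 m = 8.748e-04 mm/s.
R = 8.748e-04 × 3600 × 24 = 75.6 mm/day.

R ≈ 75.6 mm/day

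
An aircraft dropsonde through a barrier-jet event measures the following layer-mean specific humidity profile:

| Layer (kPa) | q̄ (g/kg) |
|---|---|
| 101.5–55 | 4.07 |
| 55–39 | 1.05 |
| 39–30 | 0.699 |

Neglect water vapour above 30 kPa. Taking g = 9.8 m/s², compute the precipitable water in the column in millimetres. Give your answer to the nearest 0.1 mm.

Precipitable water is the column-integrated vapour mass per unit area: PW = (1/g) Σ q̄ Δp, with q in kg/kg and Δp in Pa (1 kg/m² of water = 1 mm).
Layer 101.5–55 kPa: Δp = 465 hPa = 46500 Pa, q̄ = 0.00407 kg/kg → 0.00407 × 46500 / 9.8 = 19.31 mm
Layer 55–39 kPa: Δp = 160 hPa = 16000 Pa, q̄ = 0.00105 kg/kg → 0.00105 × 16000 / 9.8 = 1.71 mm
Layer 39–30 kPa: Δp = 90 hPa = 9000 Pa, q̄ = 0.000699 kg/kg → 0.000699 × 9000 / 9.8 = 0.64 mm
PW = 19.31 + 1.71 + 0.64 = 21.66 ≈ 21.7 mm.

PW ≈ 21.7 mm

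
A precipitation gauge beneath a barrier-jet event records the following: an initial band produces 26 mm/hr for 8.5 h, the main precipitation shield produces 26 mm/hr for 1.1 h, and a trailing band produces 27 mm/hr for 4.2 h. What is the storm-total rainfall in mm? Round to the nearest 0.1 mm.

total ≈ 363.0 mm

Total = Σ Rᵢ Δtᵢ = 26 × 8.5 + 26 × 1.1 + 27 × 4.2
      = 221 + 28.6 + 113.4 = 363.0 mm.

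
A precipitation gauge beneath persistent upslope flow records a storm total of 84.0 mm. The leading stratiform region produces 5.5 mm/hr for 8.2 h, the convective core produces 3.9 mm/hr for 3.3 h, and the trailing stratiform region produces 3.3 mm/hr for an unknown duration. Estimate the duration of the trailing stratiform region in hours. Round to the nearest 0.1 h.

Known phases: 5.5 × 8.2 + 3.9 × 3.3 = 45.1 + 12.87 = 57.97 mm.
Remaining depth = 84.0 − 57.97 = 26.03 mm.
Duration = 26.03 / 3.3 = 7.9 h.

duration ≈ 7.9 h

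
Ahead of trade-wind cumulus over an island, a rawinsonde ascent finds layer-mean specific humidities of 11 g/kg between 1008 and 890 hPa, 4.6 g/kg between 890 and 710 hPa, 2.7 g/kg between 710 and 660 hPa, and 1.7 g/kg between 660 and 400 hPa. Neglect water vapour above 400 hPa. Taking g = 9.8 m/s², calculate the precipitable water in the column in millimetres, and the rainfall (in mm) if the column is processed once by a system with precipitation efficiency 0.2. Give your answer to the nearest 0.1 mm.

Precipitable water is the column-integrated vapour mass per unit area: PW = (1/g) Σ q̄ Δp, with q in kg/kg and Δp in Pa (1 kg/m² of water = 1 mm).
Layer 1008–890 hPa: Δp = 118 hPa = 11800 Pa, q̄ = 0.011 kg/kg → 0.011 × 11800 / 9.8 = 13.24 mm
Layer 890–710 hPa: Δp = 180 hPa = 18000 Pa, q̄ = 0.0046 kg/kg → 0.0046 × 18000 / 9.8 = 8.45 mm
Layer 710–660 hPa: Δp = 50 hPa = 5000 Pa, q̄ = 0.0027 kg/kg → 0.0027 × 5000 / 9.8 = 1.38 mm
Layer 660–400 hPa: Δp = 260 hPa = 26000 Pa, q̄ = 0.0017 kg/kg → 0.0017 × 26000 / 9.8 = 4.51 mm
PW = 13.24 + 8.45 + 1.38 + 4.51 = 27.58 ≈ 27.6 mm.
Rainfall = ε × PW = 0.2 × 27.6 = 5.5 mm.

PW ≈ 27.6 mm; rainfall ≈ 5.5 mm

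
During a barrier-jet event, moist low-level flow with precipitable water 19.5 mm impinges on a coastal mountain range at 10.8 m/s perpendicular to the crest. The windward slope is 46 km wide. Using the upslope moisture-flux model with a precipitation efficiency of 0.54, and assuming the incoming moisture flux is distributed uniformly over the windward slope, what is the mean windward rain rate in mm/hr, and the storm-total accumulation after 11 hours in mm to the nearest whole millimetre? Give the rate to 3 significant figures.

R ≈ 8.90 mm/hr; total ≈ 98 mm

Incoming column moisture flux per unit ridge length: F = V × PW = 10.8 × 19.5 = 210.6 mm·m/s.
Spread over the 46 km slope with efficiency ε = 0.54: R = ε·F/W = 0.54 × 210.6 / 46000 m = 2.472e-03 mm/s.
R = 2.472e-03 × 3600 = 8.90 mm/hr.
Over 11 h: total = 8.90 × 11 = 97.9 ≈ 98 mm.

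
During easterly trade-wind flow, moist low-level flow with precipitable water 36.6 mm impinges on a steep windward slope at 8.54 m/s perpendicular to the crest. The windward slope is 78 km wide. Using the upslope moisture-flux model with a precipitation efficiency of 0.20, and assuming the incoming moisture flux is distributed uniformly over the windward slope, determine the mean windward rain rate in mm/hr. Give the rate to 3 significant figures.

R ≈ 2.89 mm/hr

Incoming column moisture flux per unit ridge length: F = V × PW = 8.54 × 36.6 = 312.564 mm·m/s.
Spread over the 78 km slope with efficiency ε = 0.20: R = ε·F/W = 0.20 × 312.564 / 78000 m = 8.014e-04 mm/s.
R = 8.014e-04 × 3600 = 2.89 mm/hr.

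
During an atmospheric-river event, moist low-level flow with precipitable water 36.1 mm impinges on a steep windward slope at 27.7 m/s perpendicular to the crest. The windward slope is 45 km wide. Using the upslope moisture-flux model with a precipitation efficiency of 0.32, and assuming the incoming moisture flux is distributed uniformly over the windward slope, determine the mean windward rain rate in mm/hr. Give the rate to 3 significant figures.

R ≈ 25.6 mm/hr

Incoming column moisture flux per unit ridge length: F = V × PW = 27.7 × 36.1 = 999.97 mm·m/s.
Spread over the 45 km slope with efficiency ε = 0.32: R = ε·F/W = 0.32 × 999.97 / 45000 m = 7.111e-03 mm/s.
R = 7.111e-03 × 3600 = 25.6 mm/hr.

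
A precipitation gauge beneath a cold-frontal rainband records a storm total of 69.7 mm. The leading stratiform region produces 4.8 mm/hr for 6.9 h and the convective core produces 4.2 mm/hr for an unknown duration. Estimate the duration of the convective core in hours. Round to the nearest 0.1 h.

Known phases: 4.8 × 6.9 = 33.12 mm.
Remaining depth = 69.7 − 33.12 = 36.58 mm.
Duration = 36.58 / 4.2 = 8.7 h.

duration ≈ 8.7 h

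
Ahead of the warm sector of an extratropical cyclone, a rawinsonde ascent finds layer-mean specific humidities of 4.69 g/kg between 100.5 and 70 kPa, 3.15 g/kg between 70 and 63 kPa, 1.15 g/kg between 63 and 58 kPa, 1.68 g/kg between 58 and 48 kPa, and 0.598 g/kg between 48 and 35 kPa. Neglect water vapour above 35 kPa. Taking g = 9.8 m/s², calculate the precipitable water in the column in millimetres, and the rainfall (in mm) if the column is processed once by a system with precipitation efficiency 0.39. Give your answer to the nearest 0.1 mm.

Precipitable water is the column-integrated vapour mass per unit area: PW = (1/g) Σ q̄ Δp, with q in kg/kg and Δp in Pa (1 kg/m² of water = 1 mm).
Layer 100.5–70 kPa: Δp = 305 hPa = 30500 Pa, q̄ = 0.00469 kg/kg → 0.00469 × 30500 / 9.8 = 14.60 mm
Layer 70–63 kPa: Δp = 70 hPa = 7000 Pa, q̄ = 0.00315 kg/kg → 0.00315 × 7000 / 9.8 = 2.25 mm
Layer 63–58 kPa: Δp = 50 hPa = 5000 Pa, q̄ = 0.00115 kg/kg → 0.00115 × 5000 / 9.8 = 0.59 mm
Layer 58–48 kPa: Δp = 100 hPa = 10000 Pa, q̄ = 0.00168 kg/kg → 0.00168 × 10000 / 9.8 = 1.71 mm
Layer 48–35 kPa: Δp = 130 hPa = 13000 Pa, q̄ = 0.000598 kg/kg → 0.000598 × 13000 / 9.8 = 0.79 mm
PW = 14.60 + 2.25 + 0.59 + 1.71 + 0.79 = 19.94 ≈ 19.9 mm.
Rainfall = ε × PW = 0.39 × 19.9 = 7.8 mm.

PW ≈ 19.9 mm; rainfall ≈ 7.8 mm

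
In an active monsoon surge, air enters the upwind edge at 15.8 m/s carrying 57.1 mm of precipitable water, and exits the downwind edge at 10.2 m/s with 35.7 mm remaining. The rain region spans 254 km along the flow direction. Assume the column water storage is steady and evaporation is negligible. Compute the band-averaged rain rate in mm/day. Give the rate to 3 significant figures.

R ≈ 183 mm/day

Column moisture flux per unit crosswind length is F = V × PW.
Inflow: F_in = 15.8 × 57.1 = 902.18 mm·m/s
Outflow: F_out = 10.2 × 35.7 = 364.14 mm·m/s
Steady-state rate R = (F_in − F_out)/L = (902.18 − 364.14) / 254000 m = 2.118e-03 mm/s.
R = 2.118e-03 × 3600 × 24 = 183 mm/day.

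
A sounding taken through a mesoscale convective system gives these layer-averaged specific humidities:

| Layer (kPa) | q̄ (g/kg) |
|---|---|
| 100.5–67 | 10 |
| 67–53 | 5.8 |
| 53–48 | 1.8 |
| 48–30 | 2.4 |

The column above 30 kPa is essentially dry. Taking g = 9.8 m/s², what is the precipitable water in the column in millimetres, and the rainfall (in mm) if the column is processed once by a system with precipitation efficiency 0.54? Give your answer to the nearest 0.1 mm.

PW ≈ 47.8 mm; rainfall ≈ 25.8 mm

Precipitable water is the column-integrated vapour mass per unit area: PW = (1/g) Σ q̄ Δp, with q in kg/kg and Δp in Pa (1 kg/m² of water = 1 mm).
Layer 100.5–67 kPa: Δp = 335 hPa = 33500 Pa, q̄ = 0.01 kg/kg → 0.01 × 33500 / 9.8 = 34.18 mm
Layer 67–53 kPa: Δp = 140 hPa = 14000 Pa, q̄ = 0.0058 kg/kg → 0.0058 × 14000 / 9.8 = 8.29 mm
Layer 53–48 kPa: Δp = 50 hPa = 5000 Pa, q̄ = 0.0018 kg/kg → 0.0018 × 5000 / 9.8 = 0.92 mm
Layer 48–30 kPa: Δp = 180 hPa = 18000 Pa, q̄ = 0.0024 kg/kg → 0.0024 × 18000 / 9.8 = 4.41 mm
PW = 34.18 + 8.29 + 0.92 + 4.41 = 47.80 ≈ 47.8 mm.
Rainfall = ε × PW = 0.54 × 47.8 = 25.8 mm.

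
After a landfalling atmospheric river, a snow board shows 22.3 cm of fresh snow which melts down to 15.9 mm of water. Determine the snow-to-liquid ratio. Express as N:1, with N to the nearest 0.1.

ratio ≈ 14.0

Ratio = snow depth / SWE = 223 mm / 15.9 mm = 14.0, i.e. 14.0:1.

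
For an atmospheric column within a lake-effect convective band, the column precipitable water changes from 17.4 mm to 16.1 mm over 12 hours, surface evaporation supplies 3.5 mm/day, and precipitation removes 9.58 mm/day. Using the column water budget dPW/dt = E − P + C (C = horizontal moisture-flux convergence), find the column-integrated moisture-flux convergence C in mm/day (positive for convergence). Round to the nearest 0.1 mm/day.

dPW/dt = (16.1 − 17.4) mm / (12/24 day) = -2.600 mm/day.
C = dPW/dt − E + P = (-2.600) − 3.5 + 9.58 = 3.5 mm/day.

C ≈ 3.5 mm/day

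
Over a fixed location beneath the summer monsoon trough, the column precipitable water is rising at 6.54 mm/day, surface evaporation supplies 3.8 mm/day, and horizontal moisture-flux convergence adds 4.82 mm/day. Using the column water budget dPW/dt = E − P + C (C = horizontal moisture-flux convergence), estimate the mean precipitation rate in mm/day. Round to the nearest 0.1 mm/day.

P ≈ 2.1 mm/day

dPW/dt = +6.54 mm/day.
P = E + C − dPW/dt = 3.8 + (4.82) − (+6.54) = 2.1 mm/day.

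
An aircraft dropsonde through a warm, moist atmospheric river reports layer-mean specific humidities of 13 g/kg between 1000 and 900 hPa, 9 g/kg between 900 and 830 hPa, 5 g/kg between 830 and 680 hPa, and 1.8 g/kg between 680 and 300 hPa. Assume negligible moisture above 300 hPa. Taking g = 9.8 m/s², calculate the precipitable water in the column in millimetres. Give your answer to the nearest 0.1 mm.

Precipitable water is the column-integrated vapour mass per unit area: PW = (1/g) Σ q̄ Δp, with q in kg/kg and Δp in Pa (1 kg/m² of water = 1 mm).
Layer 1000–900 hPa: Δp = 100 hPa = 10000 Pa, q̄ = 0.013 kg/kg → 0.013 × 10000 / 9.8 = 13.27 mm
Layer 900–830 hPa: Δp = 70 hPa = 7000 Pa, q̄ = 0.009 kg/kg → 0.009 × 7000 / 9.8 = 6.43 mm
Layer 830–680 hPa: Δp = 150 hPa = 15000 Pa, q̄ = 0.005 kg/kg → 0.005 × 15000 / 9.8 = 7.65 mm
Layer 680–300 hPa: Δp = 380 hPa = 38000 Pa, q̄ = 0.0018 kg/kg → 0.0018 × 38000 / 9.8 = 6.98 mm
PW = 13.27 + 6.43 + 7.65 + 6.98 = 34.33 ≈ 34.3 mm.

PW ≈ 34.3 mm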